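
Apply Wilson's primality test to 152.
(151)! mod 152 = 0. Since 0 ≢ -1 mod 152, 152 is not prime.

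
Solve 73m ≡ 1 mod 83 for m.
Since 83 is prime, by Fermat 73^(-1) ≡ 73^{81} ≡ 58 mod 83. Verify: 73 × 58 = 4234 ≡ 1 mod 83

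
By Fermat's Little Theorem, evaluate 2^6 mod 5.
By Fermat: 2^{4} ≡ 1 mod 5. So 2^{6} = 2^{4} · 2^{2} ≡ 2^{2} ≡ 4 mod 5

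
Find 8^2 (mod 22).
8^{2} = 64 ≡ 20 (mod 22)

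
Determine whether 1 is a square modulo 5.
By Euler's criterion: 1^{2} ≡ 1 (mod 5). Since this equals 1, 1 is a QR.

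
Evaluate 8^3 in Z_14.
8^{3} = 512 ≡ 8 mod 14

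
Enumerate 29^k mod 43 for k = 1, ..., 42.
29^1, 29^2, ..., 29^{42} mod 43: [29, 24, 8, 17, 20, 21, 7, 31, 39, 13, 33, 11, 18, 6, 2, 15, 5, 16, 34, 40, 42, 14, 19, 35, 26, 23, 22, 36, 12, 4, 30, 10, 32, 25, 37, 41, 28, 38, 27, 9, 3, 1]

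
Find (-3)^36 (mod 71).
By repeated squaring (mod 71): (-3)^{1}≡68, (-3)^{2}≡9, (-3)^{4}≡10, (-3)^{8}≡29, (-3)^{16}≡60, (-3)^{32}≡50. Then (-3)^{36} = (-3)^{32+4} ≡ 50 × 10 ≡ 3 (mod 71)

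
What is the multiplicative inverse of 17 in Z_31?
Since 31 is prime, by Fermat 17^(-1) ≡ 17^{29} ≡ 11 mod 31. Verify: 17 × 11 = 187 ≡ 1 mod 31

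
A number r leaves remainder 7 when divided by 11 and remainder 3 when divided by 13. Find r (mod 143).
M = 11 × 13 = 143. M₁ = 13, y₁ ≡ 6 (mod 11). M₂ = 11, y₂ ≡ 6 (mod 13). r = 7×13×6 + 3×11×6 ≡ 29 (mod 143)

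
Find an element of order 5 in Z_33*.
16 has order 5 mod 33 since 16^{5} ≡ 1 (mod 33) and no smaller power works.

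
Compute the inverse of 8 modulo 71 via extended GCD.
Extended GCD: 8(9) + 71(-1) = 1. So 8^(-1) ≡ 9 mod 71. Verify: 8 × 9 = 72 ≡ 1 mod 71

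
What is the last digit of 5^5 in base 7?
By repeated squaring (mod 7): 5^{1}≡5, 5^{2}≡4, 5^{4}≡2. Then 5^{5} = 5^{4+1} ≡ 2 × 5 ≡ 3 (mod 7)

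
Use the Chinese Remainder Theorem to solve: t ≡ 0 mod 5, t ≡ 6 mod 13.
M = 5 × 13 = 65. M₁ = 13, y₁ ≡ 2 mod 5. M₂ = 5, y₂ ≡ 8 mod 13. t = 0×13×2 + 6×5×8 ≡ 45 mod 65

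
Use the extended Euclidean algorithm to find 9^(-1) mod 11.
Extended GCD: 9(5) + 11(-4) = 1. So 9^(-1) ≡ 5 (mod 11). Verify: 9 × 5 = 45 ≡ 1 (mod 11)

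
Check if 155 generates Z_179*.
155^{89} ≡ 1 (mod 179) and 89 < 178, so ord_179(155) = 89 ≠ 178 and 155 is not a primitive root.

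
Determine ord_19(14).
Powers of 14 mod 19: 14^1≡14, 14^2≡6, 14^3≡8, 14^4≡17, 14^5≡10, 14^6≡7, 14^7≡3, 14^8≡4, 14^9≡18, 14^10≡5, 14^11≡13, 14^12≡11, 14^13≡2, 14^14≡9, 14^15≡12, 14^16≡16, 14^17≡15, 14^18≡1. So the order of 14 is 18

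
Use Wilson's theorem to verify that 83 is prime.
(82)! mod 83 = 82. Since this equals -1 mod 83, Wilson confirms 83 is prime.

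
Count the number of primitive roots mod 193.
A prime p has φ(p-1) primitive roots; here φ(192) = 64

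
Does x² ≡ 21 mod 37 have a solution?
By Euler's criterion: 21^{18} ≡ 1 mod 37. Since this equals 1, 21 is a QR.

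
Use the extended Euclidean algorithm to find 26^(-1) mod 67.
Extended GCD: 26(-18) + 67(7) = 1. So 26^(-1) ≡ -18 ≡ 49 mod 67. Verify: 26 × 49 = 1274 ≡ 1 mod 67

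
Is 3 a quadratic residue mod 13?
By Euler's criterion: 3^{6} ≡ 1 mod 13. Since this equals 1, 3 is a QR.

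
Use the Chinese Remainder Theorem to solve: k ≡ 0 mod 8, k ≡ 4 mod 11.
M = 8 × 11 = 88. M₁ = 11, y₁ ≡ 3 mod 8. M₂ = 8, y₂ ≡ 7 mod 11. k = 0×11×3 + 4×8×7 ≡ 48 mod 88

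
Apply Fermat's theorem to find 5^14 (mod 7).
By Fermat: 5^{6} ≡ 1 (mod 7). 14 = 2×6 + 2. So 5^{14} ≡ 5^{2} ≡ 4 (mod 7)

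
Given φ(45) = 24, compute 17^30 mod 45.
By Euler: 17^{24} ≡ 1 (mod 45) since gcd(17, 45) = 1. 30 = 1×24 + 6. So 17^{30} ≡ 17^{6} ≡ 19 (mod 45)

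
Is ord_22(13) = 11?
Powers of 13 mod 22: 13^1≡13, 13^2≡15, 13^3≡19, 13^4≡5, 13^5≡21, 13^6≡9, 13^7≡7, 13^8≡3, 13^9≡17, 13^10≡1. Already 13^10≡1, so the order is 10 < 11. No, the actual order is 10.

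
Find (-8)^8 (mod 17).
By repeated squaring (mod 17): (-8)^{1}≡9, (-8)^{2}≡13, (-8)^{4}≡16, (-8)^{8}≡1. So (-8)^{8} ≡ 1 (mod 17)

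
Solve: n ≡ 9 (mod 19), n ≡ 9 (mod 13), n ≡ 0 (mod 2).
M = 19 × 13 × 2 = 494. M₁ = 26, y₁ ≡ 11 (mod 19). M₂ = 38, y₂ ≡ 12 (mod 13). M₃ = 247, y₃ ≡ 1 (mod 2). n = 9×26×11 + 9×38×12 + 0×247×1 ≡ 256 (mod 494)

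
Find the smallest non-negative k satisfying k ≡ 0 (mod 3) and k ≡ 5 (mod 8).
M = 3 × 8 = 24. M₁ = 8, y₁ ≡ 2 (mod 3). M₂ = 3, y₂ ≡ 3 (mod 8). k = 0×8×2 + 5×3×3 ≡ 21 (mod 24)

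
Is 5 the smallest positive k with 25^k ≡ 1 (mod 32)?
Powers of 25 mod 32: 25^1≡25, 25^2≡17, 25^3≡9, 25^4≡1. Already 25^4≡1, so the order is 4 < 5. No, the actual order is 4.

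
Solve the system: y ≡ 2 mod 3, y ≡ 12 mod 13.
M = 3 × 13 = 39. M₁ = 13, y₁ ≡ 1 mod 3. M₂ = 3, y₂ ≡ 9 mod 13. y = 2×13×1 + 12×3×9 ≡ 38 mod 39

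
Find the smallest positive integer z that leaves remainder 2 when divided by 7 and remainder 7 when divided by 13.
M = 7 × 13 = 91. M₁ = 13, y₁ ≡ 6 mod 7. M₂ = 7, y₂ ≡ 2 mod 13. z = 2×13×6 + 7×7×2 ≡ 72 mod 91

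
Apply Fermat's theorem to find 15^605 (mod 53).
By Fermat: 15^{52} ≡ 1 (mod 53). 605 ≡ 33 (mod 52). So 15^{605} ≡ 15^{33} ≡ 42 (mod 53)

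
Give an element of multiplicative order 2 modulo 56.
13 has order 2 mod 56 since 13^{2} ≡ 1 mod 56 and no smaller power works.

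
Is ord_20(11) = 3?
Powers of 11 mod 20: 11^1≡11, 11^2≡1. Already 11^2≡1, so the order is 2 < 3. No, the actual order is 2.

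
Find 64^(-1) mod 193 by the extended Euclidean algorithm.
Extended GCD: 64(-3) + 193(1) = 1. So 64^(-1) ≡ -3 ≡ 190 mod 193. Verify: 64 × 190 = 12160 ≡ 1 mod 193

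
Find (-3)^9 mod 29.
By repeated squaring mod 29: (-3)^{1}≡26, (-3)^{2}≡9, (-3)^{4}≡23, (-3)^{8}≡7. Then (-3)^{9} = (-3)^{8+1} ≡ 7 × 26 ≡ 8 mod 29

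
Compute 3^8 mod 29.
By repeated squaring (mod 29): 3^{1}≡3, 3^{2}≡9, 3^{4}≡23, 3^{8}≡7. So 3^{8} ≡ 7 (mod 29)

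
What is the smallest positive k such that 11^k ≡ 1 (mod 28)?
Powers of 11 mod 28: 11^1≡11, 11^2≡9, 11^3≡15, 11^4≡25, 11^5≡23, 11^6≡1. ord_28(11) = 6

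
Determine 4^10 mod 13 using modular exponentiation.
By repeated squaring mod 13: 4^{1}≡4, 4^{2}≡3, 4^{4}≡9, 4^{8}≡3. Then 4^{10} = 4^{8+2} ≡ 3 × 3 ≡ 9 mod 13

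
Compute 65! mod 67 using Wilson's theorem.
(66)! = (65)! × (66) ≡ -1 mod 67. So (65)! ≡ -1 × (66)^(-1) ≡ (-1)×(-1) = 1 mod 67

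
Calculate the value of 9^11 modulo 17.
By repeated squaring mod 17: 9^{1}≡9, 9^{2}≡13, 9^{4}≡16, 9^{8}≡1. Then 9^{11} = 9^{8+2+1} ≡ 1 × 13 × 9 ≡ 15 mod 17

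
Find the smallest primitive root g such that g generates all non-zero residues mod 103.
g = 5. Powers: [5, 25, 22, 7, 35, 72, 51, 49, 39, 92, ...] generates all 102 non-zero residues.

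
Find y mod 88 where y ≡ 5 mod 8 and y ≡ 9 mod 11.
M = 8 × 11 = 88. M₁ = 11, y₁ ≡ 3 mod 8. M₂ = 8, y₂ ≡ 7 mod 11. y = 5×11×3 + 9×8×7 ≡ 53 mod 88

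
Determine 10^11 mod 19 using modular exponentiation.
By repeated squaring (mod 19): 10^{1}≡10, 10^{2}≡5, 10^{4}≡6, 10^{8}≡17. Then 10^{11} = 10^{8+2+1} ≡ 17 × 5 × 10 ≡ 14 (mod 19)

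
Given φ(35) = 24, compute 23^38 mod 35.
By Euler: 23^{24} ≡ 1 mod 35 since gcd(23, 35) = 1. 38 = 1×24 + 14. So 23^{38} ≡ 23^{14} ≡ 4 mod 35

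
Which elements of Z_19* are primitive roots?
There are φ(18) = 6 primitive roots mod 19: {2, 3, 10, 13, 14, 15}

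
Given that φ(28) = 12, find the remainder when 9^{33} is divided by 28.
By Euler: 9^{12} ≡ 1 (mod 28) since gcd(9, 28) = 1. 33 = 2×12 + 9. So 9^{33} ≡ 9^{9} ≡ 1 (mod 28)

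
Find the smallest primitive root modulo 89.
g = 3. For each prime q|88: 3^{44}≡88, 3^{8}≡64, none ≡ 1, so ord_89(3) = 88 and 3 is a primitive root.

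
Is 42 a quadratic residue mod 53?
By Euler's criterion: 42^{26} ≡ 1 (mod 53). Since this equals 1, 42 is a QR.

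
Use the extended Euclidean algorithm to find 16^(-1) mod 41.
Extended GCD: 16(18) + 41(-7) = 1. So 16^(-1) ≡ 18 (mod 41). Verify: 16 × 18 = 288 ≡ 1 (mod 41)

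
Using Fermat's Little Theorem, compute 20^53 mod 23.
By Fermat: 20^{22} ≡ 1 (mod 23). 53 = 2×22 + 9. So 20^{53} ≡ 20^{9} ≡ 5 (mod 23)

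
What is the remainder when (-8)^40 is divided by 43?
By repeated squaring (mod 43): (-8)^{1}≡35, (-8)^{2}≡21, (-8)^{4}≡11, (-8)^{8}≡35, (-8)^{16}≡21, (-8)^{32}≡11. Then (-8)^{40} = (-8)^{32+8} ≡ 11 × 35 ≡ 41 (mod 43)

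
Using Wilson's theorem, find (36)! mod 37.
By Wilson's theorem, (36)! ≡ -1 ≡ 36 mod 37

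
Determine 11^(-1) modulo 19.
Since 19 is prime, by Fermat 11^(-1) ≡ 11^{17} ≡ 7 mod 19. Verify: 11 × 7 = 77 ≡ 1 mod 19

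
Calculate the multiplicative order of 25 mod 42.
Powers of 25 mod 42: 25^1≡25, 25^2≡37, 25^3≡1. ord_42(25) = 3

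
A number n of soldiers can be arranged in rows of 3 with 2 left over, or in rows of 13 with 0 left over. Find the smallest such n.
M = 3 × 13 = 39. M₁ = 13, y₁ ≡ 1 (mod 3). M₂ = 3, y₂ ≡ 9 (mod 13). n = 2×13×1 + 0×3×9 ≡ 26 (mod 39)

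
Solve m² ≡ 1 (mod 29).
The square roots of 1 mod 29 are 1 and 28. Verify: 1² = 1 ≡ 1 (mod 29)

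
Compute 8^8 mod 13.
By repeated squaring (mod 13): 8^{1}≡8, 8^{2}≡12, 8^{4}≡1, 8^{8}≡1. So 8^{8} ≡ 1 (mod 13)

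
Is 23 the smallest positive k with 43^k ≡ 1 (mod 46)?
Powers of 43 mod 46: 43^1≡43, 43^2≡9, 43^3≡19, 43^4≡35, 43^5≡33, 43^6≡39, 43^7≡21, 43^8≡29, 43^9≡5, 43^10≡31, 43^11≡45, 43^12≡3, 43^13≡37, 43^14≡27, 43^15≡11, 43^16≡13, 43^17≡7, 43^18≡25, 43^19≡17, 43^20≡41, 43^21≡15, 43^22≡1. Already 43^22≡1, so the order is 22 < 23. No, the actual order is 22.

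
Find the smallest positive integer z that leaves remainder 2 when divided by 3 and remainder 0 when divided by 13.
M = 3 × 13 = 39. M₁ = 13, y₁ ≡ 1 mod 3. M₂ = 3, y₂ ≡ 9 mod 13. z = 2×13×1 + 0×3×9 ≡ 26 mod 39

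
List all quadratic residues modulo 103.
Squares in Z_103*: {1, 2, 4, 7, 8, 9, 13, 14, 15, 16, 17, 18, 19, 23, 25, 26, 28, 29, 30, 32, 33, 34, 36, 38, 41, 46, 49, 50, 52, 55, 56, 58, 59, 60, 61, 63, 64, 66, 68, 72, 76, 79, 81, 82, 83, 91, 92, 93, 97, 98, 100}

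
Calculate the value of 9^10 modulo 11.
Using Fermat: 9^{10} ≡ 1 mod 11. 10 ≡ 0 mod 10. So 9^{10} ≡ 9^{0} ≡ 1 mod 11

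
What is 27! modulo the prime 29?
(28)! = (27)! × (28) ≡ -1 (mod 29). So (27)! ≡ -1 × (28)^(-1) ≡ (-1)×(-1) = 1 (mod 29)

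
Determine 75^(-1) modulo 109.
Since 109 is prime, by Fermat 75^(-1) ≡ 75^{107} ≡ 16 mod 109. Verify: 75 × 16 = 1200 ≡ 1 mod 109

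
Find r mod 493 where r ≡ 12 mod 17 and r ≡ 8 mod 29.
M = 17 × 29 = 493. M₁ = 29, y₁ ≡ 10 mod 17. M₂ = 17, y₂ ≡ 12 mod 29. r = 12×29×10 + 8×17×12 ≡ 182 mod 493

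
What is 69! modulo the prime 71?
(70)! = (69)! × (70) ≡ -1 mod 71. So (69)! ≡ -1 × (70)^(-1) ≡ (-1)×(-1) = 1 mod 71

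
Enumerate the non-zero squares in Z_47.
Squares in Z_47*: {1, 2, 3, 4, 6, 7, 8, 9, 12, 14, 16, 17, 18, 21, 24, 25, 27, 28, 32, 34, 36, 37, 42}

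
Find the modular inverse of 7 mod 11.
Since 11 is prime, by Fermat 7^(-1) ≡ 7^{9} ≡ 8 mod 11. Verify: 7 × 8 = 56 ≡ 1 mod 11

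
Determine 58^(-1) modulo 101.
Since 101 is prime, by Fermat 58^(-1) ≡ 58^{99} ≡ 54 mod 101. Verify: 58 × 54 = 3132 ≡ 1 mod 101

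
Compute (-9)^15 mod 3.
By repeated squaring mod 3: (-9)^{1}≡0, (-9)^{2}≡0, (-9)^{4}≡0, (-9)^{8}≡0. Then (-9)^{15} = (-9)^{8+4+2+1} ≡ 0 × 0 × 0 × 0 ≡ 0 mod 3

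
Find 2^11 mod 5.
Using Fermat: 2^{4} ≡ 1 mod 5. 11 ≡ 3 mod 4. So 2^{11} ≡ 2^{3} ≡ 3 mod 5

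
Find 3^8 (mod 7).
Using Fermat: 3^{6} ≡ 1 (mod 7). 8 ≡ 2 (mod 6). So 3^{8} ≡ 3^{2} ≡ 2 (mod 7)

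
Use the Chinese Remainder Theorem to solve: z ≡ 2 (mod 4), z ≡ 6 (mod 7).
M = 4 × 7 = 28. M₁ = 7, y₁ ≡ 3 (mod 4). M₂ = 4, y₂ ≡ 2 (mod 7). z = 2×7×3 + 6×4×2 ≡ 6 (mod 28)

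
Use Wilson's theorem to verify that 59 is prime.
(58)! mod 59 = 58. Since this equals -1 (mod 59), Wilson confirms 59 is prime.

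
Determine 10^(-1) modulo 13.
Since 13 is prime, by Fermat 10^(-1) ≡ 10^{11} ≡ 4 mod 13. Verify: 10 × 4 = 40 ≡ 1 mod 13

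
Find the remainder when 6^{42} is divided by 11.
By Fermat: 6^{10} ≡ 1 mod 11. 42 = 4×10 + 2. So 6^{42} ≡ 6^{2} ≡ 3 mod 11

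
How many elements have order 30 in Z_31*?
Number of primitive roots mod 31 = φ(p-1) = φ(30) = 8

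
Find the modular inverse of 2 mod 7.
Since 7 is prime, by Fermat 2^(-1) ≡ 2^{5} ≡ 4 (mod 7). Verify: 2 × 4 = 8 ≡ 1 (mod 7)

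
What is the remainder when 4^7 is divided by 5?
Using Fermat: 4^{4} ≡ 1 (mod 5). 7 ≡ 3 (mod 4). So 4^{7} ≡ 4^{3} ≡ 4 (mod 5)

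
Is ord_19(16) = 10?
Powers of 16 mod 19: 16^1≡16, 16^2≡9, 16^3≡11, 16^4≡5, 16^5≡4, 16^6≡7, 16^7≡17, 16^8≡6, 16^9≡1. Already 16^9≡1, so the order is 9 < 10. No, the actual order is 9.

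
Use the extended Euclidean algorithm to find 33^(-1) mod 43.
Extended GCD: 33(-13) + 43(10) = 1. So 33^(-1) ≡ -13 ≡ 30 mod 43. Verify: 33 × 30 = 990 ≡ 1 mod 43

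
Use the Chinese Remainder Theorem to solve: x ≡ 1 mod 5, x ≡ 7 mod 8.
M = 5 × 8 = 40. M₁ = 8, y₁ ≡ 2 mod 5. M₂ = 5, y₂ ≡ 5 mod 8. x = 1×8×2 + 7×5×5 ≡ 31 mod 40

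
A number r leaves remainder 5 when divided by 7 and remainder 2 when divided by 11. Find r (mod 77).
M = 7 × 11 = 77. M₁ = 11, y₁ ≡ 2 (mod 7). M₂ = 7, y₂ ≡ 8 (mod 11). r = 5×11×2 + 2×7×8 ≡ 68 (mod 77)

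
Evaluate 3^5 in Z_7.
By repeated squaring mod 7: 3^{1}≡3, 3^{2}≡2, 3^{4}≡4. Then 3^{5} = 3^{4+1} ≡ 4 × 3 ≡ 5 mod 7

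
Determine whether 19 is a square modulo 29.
By Euler's criterion: 19^{14} ≡ 28 (mod 29). Since this equals -1 (≡ 28), 19 is not a QR.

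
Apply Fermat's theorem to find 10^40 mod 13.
By Fermat: 10^{12} ≡ 1 mod 13. 40 = 3×12 + 4. So 10^{40} ≡ 10^{4} ≡ 3 mod 13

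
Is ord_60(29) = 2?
Powers of 29 mod 60: 29^1≡29, 29^2≡1. First k with 29^k≡1 is k=2. Yes, ord_60(29) = 2.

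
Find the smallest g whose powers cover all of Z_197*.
g = 2. Powers: [2, 4, 8, 16, 32, 64, 128, 59, 118, 39, ...] generates all 196 non-zero residues.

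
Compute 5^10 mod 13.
By repeated squaring mod 13: 5^{1}≡5, 5^{2}≡12, 5^{4}≡1, 5^{8}≡1. Then 5^{10} = 5^{8+2} ≡ 1 × 12 ≡ 12 mod 13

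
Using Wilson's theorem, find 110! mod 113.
(112)! = (110)! × (111) × (112) ≡ -1 mod 113. So (110)! ≡ -1 × [(112)(111)]^(-1) ≡ 56 mod 113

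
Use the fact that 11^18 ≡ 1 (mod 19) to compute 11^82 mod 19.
By Fermat: 11^{18} ≡ 1 (mod 19). 82 = 4×18 + 10. So 11^{82} ≡ 11^{10} ≡ 11 (mod 19)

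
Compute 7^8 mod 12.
By repeated squaring mod 12: 7^{1}≡7, 7^{2}≡1, 7^{4}≡1, 7^{8}≡1. So 7^{8} ≡ 1 mod 12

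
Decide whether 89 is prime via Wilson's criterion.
(88)! mod 89 = 88. Since 88 ≡ -1 mod 89, 89 is prime.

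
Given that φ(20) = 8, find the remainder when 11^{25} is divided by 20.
By Euler: 11^{8} ≡ 1 (mod 20) since gcd(11, 20) = 1. 25 = 3×8 + 1. So 11^{25} ≡ 11^{1} ≡ 11 (mod 20)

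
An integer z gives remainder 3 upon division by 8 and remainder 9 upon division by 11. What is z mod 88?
M = 8 × 11 = 88. M₁ = 11, y₁ ≡ 3 mod 8. M₂ = 8, y₂ ≡ 7 mod 11. z = 3×11×3 + 9×8×7 ≡ 75 mod 88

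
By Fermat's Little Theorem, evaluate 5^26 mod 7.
By Fermat: 5^{6} ≡ 1 (mod 7). 26 = 4×6 + 2. So 5^{26} ≡ 5^{2} ≡ 4 (mod 7)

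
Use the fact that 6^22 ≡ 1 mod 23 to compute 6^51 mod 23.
By Fermat: 6^{22} ≡ 1 mod 23. 51 = 2×22 + 7. So 6^{51} ≡ 6^{7} ≡ 3 mod 23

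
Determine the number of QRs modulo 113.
For prime 113, there are (p-1)/2 = (113-1)/2 = 56 quadratic residues (excluding 0).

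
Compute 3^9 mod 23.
By repeated squaring mod 23: 3^{1}≡3, 3^{2}≡9, 3^{4}≡12, 3^{8}≡6. Then 3^{9} = 3^{8+1} ≡ 6 × 3 ≡ 18 mod 23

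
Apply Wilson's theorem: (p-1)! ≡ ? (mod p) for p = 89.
By Wilson's theorem, (88)! ≡ -1 ≡ 88 (mod 89)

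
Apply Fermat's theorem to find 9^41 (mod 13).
By Fermat: 9^{12} ≡ 1 (mod 13). 41 = 3×12 + 5. So 9^{41} ≡ 9^{5} ≡ 3 (mod 13)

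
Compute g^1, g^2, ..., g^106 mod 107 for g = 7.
7^1, 7^2, ..., 7^{106} mod 107: [7, 49, 22, 47, 8, 56, 71, 69, 55, 64, 20, 33, 17, 12, 84, 53, 50, 29, 96, 30, 103, 79, 18, 19, 26, 75, 97, 37, 45, 101, 65, 27, 82, 39, 59, 92, 2, 14, 98, 44, 94, 16, 5, 35, 31, 3, 21, 40, 66, 34, 24, 61, 106, 100, 58, 85, 60, 99, 51, 36, 38, 52, 43, 87, 74, 90, 95, 23, 54, 57, 78, 11, 77, 4, 28, 89, 88, 81, 32, 10, 70, 62, 6, 42, 80, 25, 68, 48, 15, 105, 93, 9, 63, 13, 91, 102, 72, 76, 104, 86, 67, 41, 73, 83, 46, 1]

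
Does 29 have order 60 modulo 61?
29^{12} ≡ 1 (mod 61) and 12 < 60, so ord_61(29) = 12 ≠ 60 and 29 is not a primitive root.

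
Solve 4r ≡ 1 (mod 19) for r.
Since 19 is prime, by Fermat 4^(-1) ≡ 4^{17} ≡ 5 (mod 19). Verify: 4 × 5 = 20 ≡ 1 (mod 19)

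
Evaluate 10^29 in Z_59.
By repeated squaring mod 59: 10^{1}≡10, 10^{2}≡41, 10^{4}≡29, 10^{8}≡15, 10^{16}≡48. Then 10^{29} = 10^{16+8+4+1} ≡ 48 × 15 × 29 × 10 ≡ 58 mod 59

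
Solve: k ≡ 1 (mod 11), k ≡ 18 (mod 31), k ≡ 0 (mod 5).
M = 11 × 31 × 5 = 1705. M₁ = 155, y₁ ≡ 1 (mod 11). M₂ = 55, y₂ ≡ 22 (mod 31). M₃ = 341, y₃ ≡ 1 (mod 5). k = 1×155×1 + 18×55×22 + 0×341×1 ≡ 1475 (mod 1705)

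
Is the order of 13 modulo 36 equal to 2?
Powers of 13 mod 36: 13^1≡13, 13^2≡25, 13^3≡1. 13^2≡25≢1, so ord ≠ 2. No, the actual order is 3.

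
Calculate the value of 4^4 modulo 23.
4^{4} = 256 ≡ 3 (mod 23)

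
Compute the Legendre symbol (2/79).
(2/79) = 2^{39} mod 79 = 1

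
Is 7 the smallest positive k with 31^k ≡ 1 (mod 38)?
Powers of 31 mod 38: 31^1≡31, 31^2≡11, 31^3≡37, 31^4≡7, 31^5≡27, 31^6≡1. Already 31^6≡1, so the order is 6 < 7. No, the actual order is 6.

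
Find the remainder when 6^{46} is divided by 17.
By Fermat: 6^{16} ≡ 1 mod 17. 46 = 2×16 + 14. So 6^{46} ≡ 6^{14} ≡ 9 mod 17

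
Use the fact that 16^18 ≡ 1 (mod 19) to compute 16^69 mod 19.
By Fermat: 16^{18} ≡ 1 (mod 19). 69 = 3×18 + 15. So 16^{69} ≡ 16^{15} ≡ 7 (mod 19)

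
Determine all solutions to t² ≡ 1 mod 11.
The square roots of 1 mod 11 are 1 and 10. Verify: 1² = 1 ≡ 1 mod 11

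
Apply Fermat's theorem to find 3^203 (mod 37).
By Fermat: 3^{36} ≡ 1 (mod 37). 203 ≡ 23 (mod 36). So 3^{203} ≡ 3^{23} ≡ 21 (mod 37)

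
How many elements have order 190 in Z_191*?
Number of primitive roots mod 191 = φ(p-1) = φ(190) = 72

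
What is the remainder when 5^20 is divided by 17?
Using Fermat: 5^{16} ≡ 1 (mod 17). 20 ≡ 4 (mod 16). So 5^{20} ≡ 5^{4} ≡ 13 (mod 17)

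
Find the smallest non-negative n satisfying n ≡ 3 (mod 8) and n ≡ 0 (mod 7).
M = 8 × 7 = 56. M₁ = 7, y₁ ≡ 7 (mod 8). M₂ = 8, y₂ ≡ 1 (mod 7). n = 3×7×7 + 0×8×1 ≡ 35 (mod 56)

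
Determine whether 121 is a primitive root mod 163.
121^{81} ≡ 1 mod 163 and 81 < 162, so ord_163(121) = 81 ≠ 162 and 121 is not a primitive root.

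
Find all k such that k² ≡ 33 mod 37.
The square roots of 33 mod 37 are 12 and 25. Verify: 12² = 144 ≡ 33 mod 37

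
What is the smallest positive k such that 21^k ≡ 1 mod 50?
Powers of 21 mod 50: 21^1≡21, 21^2≡41, 21^3≡11, 21^4≡31, 21^5≡1. Order = 5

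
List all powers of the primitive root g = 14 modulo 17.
14^1, 14^2, ..., 14^{16} mod 17: [14, 9, 7, 13, 12, 15, 6, 16, 3, 8, 10, 4, 5, 2, 11, 1]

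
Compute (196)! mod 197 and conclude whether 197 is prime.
(196)! mod 197 = 196. Since 196 ≡ -1 mod 197, 197 is prime.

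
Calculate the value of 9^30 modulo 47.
By repeated squaring mod 47: 9^{1}≡9, 9^{2}≡34, 9^{4}≡28, 9^{8}≡32, 9^{16}≡37. Then 9^{30} = 9^{16+8+4+2} ≡ 37 × 32 × 28 × 34 ≡ 14 mod 47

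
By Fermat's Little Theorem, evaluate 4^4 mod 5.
By Fermat's Little Theorem, 4^{4} ≡ 1 mod 5 since 5 is prime and gcd(4, 5) = 1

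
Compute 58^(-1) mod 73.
Since 73 is prime, by Fermat 58^(-1) ≡ 58^{71} ≡ 34 mod 73. Verify: 58 × 34 = 1972 ≡ 1 mod 73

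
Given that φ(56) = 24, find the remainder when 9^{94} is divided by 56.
By Euler: 9^{24} ≡ 1 (mod 56) since gcd(9, 56) = 1. 94 = 3×24 + 22. So 9^{94} ≡ 9^{22} ≡ 9 (mod 56)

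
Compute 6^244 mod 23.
Using Fermat: 6^{22} ≡ 1 mod 23. 244 ≡ 2 mod 22. So 6^{244} ≡ 6^{2} ≡ 13 mod 23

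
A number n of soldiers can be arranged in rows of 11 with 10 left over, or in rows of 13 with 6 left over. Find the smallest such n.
M = 11 × 13 = 143. M₁ = 13, y₁ ≡ 6 (mod 11). M₂ = 11, y₂ ≡ 6 (mod 13). n = 10×13×6 + 6×11×6 ≡ 32 (mod 143)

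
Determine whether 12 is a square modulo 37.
By Euler's criterion: 12^{18} ≡ 1 mod 37. Since this equals 1, 12 is a QR.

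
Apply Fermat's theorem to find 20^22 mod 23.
By Fermat's Little Theorem, 20^{22} ≡ 1 mod 23 since 23 is prime and gcd(20, 23) = 1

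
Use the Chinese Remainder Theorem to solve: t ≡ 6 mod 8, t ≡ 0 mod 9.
M = 8 × 9 = 72. M₁ = 9, y₁ ≡ 1 mod 8. M₂ = 8, y₂ ≡ 8 mod 9. t = 6×9×1 + 0×8×8 ≡ 54 mod 72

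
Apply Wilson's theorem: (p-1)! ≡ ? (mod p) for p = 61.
By Wilson's theorem, (60)! ≡ -1 ≡ 60 (mod 61)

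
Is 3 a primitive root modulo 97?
3^{48} ≡ 1 mod 97 and 48 < 96, so ord_97(3) = 48 ≠ 96 and 3 is not a primitive root.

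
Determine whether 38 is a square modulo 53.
By Euler's criterion: 38^{26} ≡ 1 mod 53. Since this equals 1, 38 is a QR.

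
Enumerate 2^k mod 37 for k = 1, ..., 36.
2^1, 2^2, ..., 2^{36} mod 37: [2, 4, 8, 16, 32, 27, 17, 34, 31, 25, 13, 26, 15, 30, 23, 9, 18, 36, 35, 33, 29, 21, 5, 10, 20, 3, 6, 12, 24, 11, 22, 7, 14, 28, 19, 1]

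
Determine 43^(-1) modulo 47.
Since 47 is prime, by Fermat 43^(-1) ≡ 43^{45} ≡ 35 mod 47. Verify: 43 × 35 = 1505 ≡ 1 mod 47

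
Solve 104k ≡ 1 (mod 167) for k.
Since 167 is prime, by Fermat 104^(-1) ≡ 104^{165} ≡ 53 (mod 167). Verify: 104 × 53 = 5512 ≡ 1 (mod 167)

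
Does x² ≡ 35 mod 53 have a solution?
By Euler's criterion: 35^{26} ≡ 52 mod 53. Since this equals -1 (≡ 52), 35 is not a QR.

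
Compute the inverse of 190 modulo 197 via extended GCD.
Extended GCD: 190(28) + 197(-27) = 1. So 190^(-1) ≡ 28 (mod 197). Verify: 190 × 28 = 5320 ≡ 1 (mod 197)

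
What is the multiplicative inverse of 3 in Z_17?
Since 17 is prime, by Fermat 3^(-1) ≡ 3^{15} ≡ 6 mod 17. Verify: 3 × 6 = 18 ≡ 1 mod 17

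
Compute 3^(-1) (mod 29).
Since 29 is prime, by Fermat 3^(-1) ≡ 3^{27} ≡ 10 (mod 29). Verify: 3 × 10 = 30 ≡ 1 (mod 29)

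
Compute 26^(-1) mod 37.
Since 37 is prime, by Fermat 26^(-1) ≡ 26^{35} ≡ 10 mod 37. Verify: 26 × 10 = 260 ≡ 1 mod 37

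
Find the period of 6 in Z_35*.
Powers of 6 mod 35: 6^1≡6, 6^2≡1. ord_35(6) = 2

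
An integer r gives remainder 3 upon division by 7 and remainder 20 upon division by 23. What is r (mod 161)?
M = 7 × 23 = 161. M₁ = 23, y₁ ≡ 4 (mod 7). M₂ = 7, y₂ ≡ 10 (mod 23). r = 3×23×4 + 20×7×10 ≡ 66 (mod 161)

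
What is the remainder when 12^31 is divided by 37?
By repeated squaring mod 37: 12^{1}≡12, 12^{2}≡33, 12^{4}≡16, 12^{8}≡34, 12^{16}≡9. Then 12^{31} = 12^{16+8+4+2+1} ≡ 9 × 34 × 16 × 33 × 12 ≡ 16 mod 37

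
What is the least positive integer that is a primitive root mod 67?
g = 2. For each prime q|66: 2^{33}≡66, 2^{22}≡37, 2^{6}≡64, none ≡ 1, so ord_67(2) = 66 and 2 is a primitive root.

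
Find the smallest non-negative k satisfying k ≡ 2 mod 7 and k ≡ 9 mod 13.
M = 7 × 13 = 91. M₁ = 13, y₁ ≡ 6 mod 7. M₂ = 7, y₂ ≡ 2 mod 13. k = 2×13×6 + 9×7×2 ≡ 9 mod 91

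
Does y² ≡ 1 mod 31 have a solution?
By Euler's criterion: 1^{15} ≡ 1 mod 31. Since this equals 1, 1 is a QR.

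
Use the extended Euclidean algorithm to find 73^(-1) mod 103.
Extended GCD: 73(24) + 103(-17) = 1. So 73^(-1) ≡ 24 (mod 103). Verify: 73 × 24 = 1752 ≡ 1 (mod 103)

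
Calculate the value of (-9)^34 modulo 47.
By repeated squaring (mod 47): (-9)^{1}≡38, (-9)^{2}≡34, (-9)^{4}≡28, (-9)^{8}≡32, (-9)^{16}≡37, (-9)^{32}≡6. Then (-9)^{34} = (-9)^{32+2} ≡ 6 × 34 ≡ 16 (mod 47)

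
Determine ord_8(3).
Powers of 3 mod 8: 3^1≡3, 3^2≡1. So the order of 3 is 2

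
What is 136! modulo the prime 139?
(138)! = (136)! × (137) × (138) ≡ -1 mod 139. So (136)! ≡ -1 × [(138)(137)]^(-1) ≡ 69 mod 139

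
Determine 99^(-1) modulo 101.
Since 101 is prime, by Fermat 99^(-1) ≡ 99^{99} ≡ 50 mod 101. Verify: 99 × 50 = 4950 ≡ 1 mod 101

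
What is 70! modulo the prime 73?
(72)! = (70)! × (71) × (72) ≡ -1 mod 73. So (70)! ≡ -1 × [(72)(71)]^(-1) ≡ 36 mod 73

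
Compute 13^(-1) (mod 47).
Since 47 is prime, by Fermat 13^(-1) ≡ 13^{45} ≡ 29 (mod 47). Verify: 13 × 29 = 377 ≡ 1 (mod 47)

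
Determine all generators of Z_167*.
There are φ(166) = 82 primitive roots mod 167: {5, 10, 13, 15, 17, 20, 23, 26, 30, 34, 35, 37, 39, 40, 41, 43, 45, 46, 51, 52, 53, 55, 59, 60, 67, 68, 69, 70, 71, 73, 74, 78, 79, 80, 82, 83, 86, 90, 91, 92, 95, 101, 102, 103, 104, 105, 106, 109, 110, 111, 113, 117, 118, 119, 120, 123, 125, 129, 131, 134, 135, 136, 138, 139, 140, 142, 143, 145, 146, 148, 149, 151, 153, 155, 156, 158, 159, 160, 161, 163, 164, 165}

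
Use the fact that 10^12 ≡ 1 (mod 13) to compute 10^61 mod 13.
By Fermat: 10^{12} ≡ 1 (mod 13). 61 = 5×12 + 1. So 10^{61} ≡ 10^{1} ≡ 10 (mod 13)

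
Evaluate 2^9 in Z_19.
By repeated squaring (mod 19): 2^{1}≡2, 2^{2}≡4, 2^{4}≡16, 2^{8}≡9. Then 2^{9} = 2^{8+1} ≡ 9 × 2 ≡ 18 (mod 19)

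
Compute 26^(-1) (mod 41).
Since 41 is prime, by Fermat 26^(-1) ≡ 26^{39} ≡ 30 (mod 41). Verify: 26 × 30 = 780 ≡ 1 (mod 41)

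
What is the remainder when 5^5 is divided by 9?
By repeated squaring mod 9: 5^{1}≡5, 5^{2}≡7, 5^{4}≡4. Then 5^{5} = 5^{4+1} ≡ 4 × 5 ≡ 2 mod 9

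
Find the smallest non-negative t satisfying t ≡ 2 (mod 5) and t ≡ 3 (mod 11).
M = 5 × 11 = 55. M₁ = 11, y₁ ≡ 1 (mod 5). M₂ = 5, y₂ ≡ 9 (mod 11). t = 2×11×1 + 3×5×9 ≡ 47 (mod 55)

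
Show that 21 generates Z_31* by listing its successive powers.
21^1, 21^2, ..., 21^{30} mod 31: [21, 7, 23, 18, 6, 2, 11, 14, 15, 5, 12, 4, 22, 28, 30, 10, 24, 8, 13, 25, 29, 20, 17, 16, 26, 19, 27, 9, 3, 1]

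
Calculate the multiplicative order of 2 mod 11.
Powers of 2 mod 11: 2^1≡2, 2^2≡4, 2^3≡8, 2^4≡5, 2^5≡10, 2^6≡9, 2^7≡7, 2^8≡3, 2^9≡6, 2^10≡1. Order = 10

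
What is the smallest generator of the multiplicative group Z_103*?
g = 5. For each prime q|102: 5^{51}≡102, 5^{34}≡56, 5^{6}≡72, none ≡ 1, so ord_103(5) = 102 and 5 is a primitive root.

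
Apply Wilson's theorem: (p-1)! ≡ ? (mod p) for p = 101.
By Wilson's theorem, (100)! ≡ -1 ≡ 100 (mod 101)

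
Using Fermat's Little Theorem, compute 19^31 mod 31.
By Fermat: 19^{30} ≡ 1 (mod 31). So 19^{31} = 19^{30} · 19^{1} ≡ 19^{1} ≡ 19 (mod 31)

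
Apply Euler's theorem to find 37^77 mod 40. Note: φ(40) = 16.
By Euler: 37^{16} ≡ 1 mod 40 since gcd(37, 40) = 1. 77 = 4×16 + 13. So 37^{77} ≡ 37^{13} ≡ 37 mod 40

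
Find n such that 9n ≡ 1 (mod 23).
Since 23 is prime, by Fermat 9^(-1) ≡ 9^{21} ≡ 18 (mod 23). Verify: 9 × 18 = 162 ≡ 1 (mod 23)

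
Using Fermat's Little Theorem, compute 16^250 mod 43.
By Fermat: 16^{42} ≡ 1 (mod 43). 250 ≡ 40 (mod 42). So 16^{250} ≡ 16^{40} ≡ 21 (mod 43)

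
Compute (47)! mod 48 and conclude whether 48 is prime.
(47)! mod 48 = 0. Since 0 ≢ -1 mod 48, 48 is not prime.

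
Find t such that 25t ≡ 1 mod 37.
Since 37 is prime, by Fermat 25^(-1) ≡ 25^{35} ≡ 3 mod 37. Verify: 25 × 3 = 75 ≡ 1 mod 37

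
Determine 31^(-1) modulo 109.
Since 109 is prime, by Fermat 31^(-1) ≡ 31^{107} ≡ 102 mod 109. Verify: 31 × 102 = 3162 ≡ 1 mod 109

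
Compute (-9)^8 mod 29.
By repeated squaring (mod 29): (-9)^{1}≡20, (-9)^{2}≡23, (-9)^{4}≡7, (-9)^{8}≡20. So (-9)^{8} ≡ 20 (mod 29)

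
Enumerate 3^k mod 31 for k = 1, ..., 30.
3^1, 3^2, ..., 3^{30} mod 31: [3, 9, 27, 19, 26, 16, 17, 20, 29, 25, 13, 8, 24, 10, 30, 28, 22, 4, 12, 5, 15, 14, 11, 2, 6, 18, 23, 7, 21, 1]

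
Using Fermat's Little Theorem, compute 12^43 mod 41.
By Fermat: 12^{40} ≡ 1 mod 41. So 12^{43} = 12^{40} · 12^{3} ≡ 12^{3} ≡ 6 mod 41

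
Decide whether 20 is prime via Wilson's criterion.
(19)! mod 20 = 0. Since 0 ≢ -1 (mod 20), 20 is not prime.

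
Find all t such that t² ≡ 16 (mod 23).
The square roots of 16 mod 23 are 4 and 19. Verify: 4² = 16 ≡ 16 (mod 23)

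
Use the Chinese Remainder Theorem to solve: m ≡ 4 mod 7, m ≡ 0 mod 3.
M = 7 × 3 = 21. M₁ = 3, y₁ ≡ 5 mod 7. M₂ = 7, y₂ ≡ 1 mod 3. m = 4×3×5 + 0×7×1 ≡ 18 mod 21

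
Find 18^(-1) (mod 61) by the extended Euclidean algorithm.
Extended GCD: 18(17) + 61(-5) = 1. So 18^(-1) ≡ 17 (mod 61). Verify: 18 × 17 = 306 ≡ 1 (mod 61)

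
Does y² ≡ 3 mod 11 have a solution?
By Euler's criterion: 3^{5} ≡ 1 mod 11. Since this equals 1, 3 is a QR.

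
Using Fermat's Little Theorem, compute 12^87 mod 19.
By Fermat: 12^{18} ≡ 1 mod 19. 87 = 4×18 + 15. So 12^{87} ≡ 12^{15} ≡ 18 mod 19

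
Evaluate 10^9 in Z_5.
By repeated squaring mod 5: 10^{1}≡0, 10^{2}≡0, 10^{4}≡0, 10^{8}≡0. Then 10^{9} = 10^{8+1} ≡ 0 × 0 ≡ 0 mod 5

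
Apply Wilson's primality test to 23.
(22)! mod 23 = 22. Since 22 ≡ -1 (mod 23), 23 is prime.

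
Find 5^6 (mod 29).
By repeated squaring (mod 29): 5^{1}≡5, 5^{2}≡25, 5^{4}≡16. Then 5^{6} = 5^{4+2} ≡ 16 × 25 ≡ 23 (mod 29)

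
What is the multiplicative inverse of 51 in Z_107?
Since 107 is prime, by Fermat 51^(-1) ≡ 51^{105} ≡ 21 (mod 107). Verify: 51 × 21 = 1071 ≡ 1 (mod 107)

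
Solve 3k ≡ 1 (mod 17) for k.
Since 17 is prime, by Fermat 3^(-1) ≡ 3^{15} ≡ 6 (mod 17). Verify: 3 × 6 = 18 ≡ 1 (mod 17)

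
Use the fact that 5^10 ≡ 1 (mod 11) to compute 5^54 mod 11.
By Fermat: 5^{10} ≡ 1 (mod 11). 54 = 5×10 + 4. So 5^{54} ≡ 5^{4} ≡ 9 (mod 11)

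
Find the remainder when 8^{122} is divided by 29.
By Fermat: 8^{28} ≡ 1 (mod 29). 122 = 4×28 + 10. So 8^{122} ≡ 8^{10} ≡ 4 (mod 29)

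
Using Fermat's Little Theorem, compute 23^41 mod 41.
By Fermat: 23^{40} ≡ 1 (mod 41). So 23^{41} = 23^{40} · 23^{1} ≡ 23^{1} ≡ 23 (mod 41)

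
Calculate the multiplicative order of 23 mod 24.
Powers of 23 mod 24: 23^1≡23, 23^2≡1. Order = 2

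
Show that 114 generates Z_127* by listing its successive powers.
114^1, 114^2, ..., 114^{126} mod 127: [114, 42, 89, 113, 55, 47, 24, 69, 119, 104, 45, 50, 112, 68, 5, 62, 83, 64, 57, 21, 108, 120, 91, 87, 12, 98, 123, 52, 86, 25, 56, 34, 66, 31, 105, 32, 92, 74, 54, 60, 109, 107, 6, 49, 125, 26, 43, 76, 28, 17, 33, 79, 116, 16, 46, 37, 27, 30, 118, 117, 3, 88, 126, 13, 85, 38, 14, 72, 80, 103, 58, 8, 23, 82, 77, 15, 59, 122, 65, 44, 63, 70, 106, 19, 7, 36, 40, 115, 29, 4, 75, 41, 102, 71, 93, 61, 96, 22, 95, 35, 53, 73, 67, 18, 20, 121, 78, 2, 101, 84, 51, 99, 110, 94, 48, 11, 111, 81, 90, 100, 97, 9, 10, 124, 39, 1]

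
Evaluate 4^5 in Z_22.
By repeated squaring mod 22: 4^{1}≡4, 4^{2}≡16, 4^{4}≡14. Then 4^{5} = 4^{4+1} ≡ 14 × 4 ≡ 12 mod 22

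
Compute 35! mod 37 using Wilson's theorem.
(36)! = (35)! × (36) ≡ -1 mod 37. So (35)! ≡ -1 × (36)^(-1) ≡ (-1)×(-1) = 1 mod 37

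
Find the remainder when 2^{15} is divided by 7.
By Fermat: 2^{6} ≡ 1 mod 7. 15 = 2×6 + 3. So 2^{15} ≡ 2^{3} ≡ 1 mod 7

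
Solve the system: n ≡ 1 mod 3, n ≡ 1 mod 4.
M = 3 × 4 = 12. M₁ = 4, y₁ ≡ 1 mod 3. M₂ = 3, y₂ ≡ 3 mod 4. n = 1×4×1 + 1×3×3 ≡ 1 mod 12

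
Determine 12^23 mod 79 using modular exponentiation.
By repeated squaring (mod 79): 12^{1}≡12, 12^{2}≡65, 12^{4}≡38, 12^{8}≡22, 12^{16}≡10. Then 12^{23} = 12^{16+4+2+1} ≡ 10 × 38 × 65 × 12 ≡ 71 (mod 79)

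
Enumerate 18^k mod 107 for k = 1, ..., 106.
18^1, 18^2, ..., 18^{106} mod 107: [18, 3, 54, 9, 55, 27, 58, 81, 67, 29, 94, 87, 68, 47, 97, 34, 77, 102, 17, 92, 51, 62, 46, 79, 31, 23, 93, 69, 65, 100, 88, 86, 50, 44, 43, 25, 22, 75, 66, 11, 91, 33, 59, 99, 70, 83, 103, 35, 95, 105, 71, 101, 106, 89, 104, 53, 98, 52, 80, 49, 26, 40, 78, 13, 20, 39, 60, 10, 73, 30, 5, 90, 15, 56, 45, 61, 28, 76, 84, 14, 38, 42, 7, 19, 21, 57, 63, 64, 82, 85, 32, 41, 96, 16, 74, 48, 8, 37, 24, 4, 72, 12, 2, 36, 6, 1]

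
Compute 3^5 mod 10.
By repeated squaring mod 10: 3^{1}≡3, 3^{2}≡9, 3^{4}≡1. Then 3^{5} = 3^{4+1} ≡ 1 × 3 ≡ 3 mod 10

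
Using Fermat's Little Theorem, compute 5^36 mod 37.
By Fermat's Little Theorem, 5^{36} ≡ 1 mod 37 since 37 is prime and gcd(5, 37) = 1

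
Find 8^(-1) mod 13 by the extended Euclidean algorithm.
Extended GCD: 8(5) + 13(-3) = 1. So 8^(-1) ≡ 5 mod 13. Verify: 8 × 5 = 40 ≡ 1 mod 13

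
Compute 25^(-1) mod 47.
Since 47 is prime, by Fermat 25^(-1) ≡ 25^{45} ≡ 32 mod 47. Verify: 25 × 32 = 800 ≡ 1 mod 47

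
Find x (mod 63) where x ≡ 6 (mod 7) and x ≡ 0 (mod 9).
M = 7 × 9 = 63. M₁ = 9, y₁ ≡ 4 (mod 7). M₂ = 7, y₂ ≡ 4 (mod 9). x = 6×9×4 + 0×7×4 ≡ 27 (mod 63)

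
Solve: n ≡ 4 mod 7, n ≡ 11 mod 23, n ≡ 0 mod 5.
M = 7 × 23 × 5 = 805. M₁ = 115, y₁ ≡ 5 mod 7. M₂ = 35, y₂ ≡ 2 mod 23. M₃ = 161, y₃ ≡ 1 mod 5. n = 4×115×5 + 11×35×2 + 0×161×1 ≡ 655 mod 805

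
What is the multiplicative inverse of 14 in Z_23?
Since 23 is prime, by Fermat 14^(-1) ≡ 14^{21} ≡ 5 mod 23. Verify: 14 × 5 = 70 ≡ 1 mod 23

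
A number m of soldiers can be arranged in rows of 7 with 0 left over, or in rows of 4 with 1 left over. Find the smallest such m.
M = 7 × 4 = 28. M₁ = 4, y₁ ≡ 2 (mod 7). M₂ = 7, y₂ ≡ 3 (mod 4). m = 0×4×2 + 1×7×3 ≡ 21 (mod 28)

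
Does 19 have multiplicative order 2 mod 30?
Powers of 19 mod 30: 19^1≡19, 19^2≡1. First k with 19^k≡1 is k=2. Yes, ord_30(19) = 2.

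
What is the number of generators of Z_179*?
There are φ(179-1) = φ(178) = 88 primitive roots modulo 179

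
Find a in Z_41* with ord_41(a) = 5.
10 has order 5 mod 41 since 10^{5} ≡ 1 (mod 41) and no smaller power works.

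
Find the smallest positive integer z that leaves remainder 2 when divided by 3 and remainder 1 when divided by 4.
M = 3 × 4 = 12. M₁ = 4, y₁ ≡ 1 mod 3. M₂ = 3, y₂ ≡ 3 mod 4. z = 2×4×1 + 1×3×3 ≡ 5 mod 12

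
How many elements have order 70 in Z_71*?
A prime p has φ(p-1) primitive roots; here φ(70) = 24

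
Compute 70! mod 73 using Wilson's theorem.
(72)! = (70)! × (71) × (72) ≡ -1 mod 73. So (70)! ≡ -1 × [(72)(71)]^(-1) ≡ 36 mod 73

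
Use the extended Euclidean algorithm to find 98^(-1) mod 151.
Extended GCD: 98(-57) + 151(37) = 1. So 98^(-1) ≡ -57 ≡ 94 (mod 151). Verify: 98 × 94 = 9212 ≡ 1 (mod 151)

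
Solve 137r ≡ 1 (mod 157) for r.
Since 157 is prime, by Fermat 137^(-1) ≡ 137^{155} ≡ 102 (mod 157). Verify: 137 × 102 = 13974 ≡ 1 (mod 157)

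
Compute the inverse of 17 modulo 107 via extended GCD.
Extended GCD: 17(-44) + 107(7) = 1. So 17^(-1) ≡ -44 ≡ 63 (mod 107). Verify: 17 × 63 = 1071 ≡ 1 (mod 107)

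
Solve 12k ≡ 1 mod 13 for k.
Since 13 is prime, by Fermat 12^(-1) ≡ 12^{11} ≡ 12 mod 13. Verify: 12 × 12 = 144 ≡ 1 mod 13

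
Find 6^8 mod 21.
By repeated squaring mod 21: 6^{1}≡6, 6^{2}≡15, 6^{4}≡15, 6^{8}≡15. So 6^{8} ≡ 15 mod 21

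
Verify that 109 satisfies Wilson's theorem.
(108)! mod 109 = 108. Since this equals -1 mod 109, Wilson confirms 109 is prime.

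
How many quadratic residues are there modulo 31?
The squaring map on Z_31* is 2-to-1, so there are (30)/2 = 15 QRs.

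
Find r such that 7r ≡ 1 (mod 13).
Since 13 is prime, by Fermat 7^(-1) ≡ 7^{11} ≡ 2 (mod 13). Verify: 7 × 2 = 14 ≡ 1 (mod 13)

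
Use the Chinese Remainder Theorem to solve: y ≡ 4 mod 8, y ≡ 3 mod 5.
M = 8 × 5 = 40. M₁ = 5, y₁ ≡ 5 mod 8. M₂ = 8, y₂ ≡ 2 mod 5. y = 4×5×5 + 3×8×2 ≡ 28 mod 40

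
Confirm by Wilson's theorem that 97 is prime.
(96)! mod 97 = 96. Since this equals -1 mod 97, Wilson confirms 97 is prime.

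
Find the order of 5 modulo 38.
Powers of 5 mod 38: 5^1≡5, 5^2≡25, 5^3≡11, 5^4≡17, 5^5≡9, 5^6≡7, 5^7≡35, 5^8≡23, 5^9≡1. Order = 9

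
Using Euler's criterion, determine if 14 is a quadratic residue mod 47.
By Euler's criterion: 14^{23} ≡ 1 (mod 47). Since this equals 1, 14 is a QR.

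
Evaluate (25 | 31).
(25/31) = 25^{15} mod 31 = 1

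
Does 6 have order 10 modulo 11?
ord_11(6) divides 10. For each prime q|10: 6^{5}≡10, 6^{2}≡3, none ≡ 1. So 6 has order 10 and is a primitive root mod 11.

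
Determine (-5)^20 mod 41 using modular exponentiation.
By repeated squaring mod 41: (-5)^{1}≡36, (-5)^{2}≡25, (-5)^{4}≡10, (-5)^{8}≡18, (-5)^{16}≡37. Then (-5)^{20} = (-5)^{16+4} ≡ 37 × 10 ≡ 1 mod 41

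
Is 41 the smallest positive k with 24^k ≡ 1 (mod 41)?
Powers of 24 mod 41: 24^1≡24, 24^2≡2, 24^3≡7, 24^4≡4, 24^5≡14, 24^6≡8, 24^7≡28, 24^8≡16, 24^9≡15, 24^10≡32, 24^11≡30, 24^12≡23, 24^13≡19, 24^14≡5, 24^15≡38, 24^16≡10, 24^17≡35, 24^18≡20, 24^19≡29, 24^20≡40, 24^21≡17, 24^22≡39, 24^23≡34, 24^24≡37, 24^25≡27, 24^26≡33, 24^27≡13, 24^28≡25, 24^29≡26, 24^30≡9, 24^31≡11, 24^32≡18, 24^33≡22, 24^34≡36, 24^35≡3, 24^36≡31, 24^37≡6, 24^38≡21, 24^39≡12, 24^40≡1. Already 24^40≡1, so the order is 40 < 41. No, the actual order is 40.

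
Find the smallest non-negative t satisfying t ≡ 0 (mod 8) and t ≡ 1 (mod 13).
M = 8 × 13 = 104. M₁ = 13, y₁ ≡ 5 (mod 8). M₂ = 8, y₂ ≡ 5 (mod 13). t = 0×13×5 + 1×8×5 ≡ 40 (mod 104)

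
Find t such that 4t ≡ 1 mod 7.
Since 7 is prime, by Fermat 4^(-1) ≡ 4^{5} ≡ 2 mod 7. Verify: 4 × 2 = 8 ≡ 1 mod 7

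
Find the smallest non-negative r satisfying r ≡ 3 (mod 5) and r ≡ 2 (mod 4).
M = 5 × 4 = 20. M₁ = 4, y₁ ≡ 4 (mod 5). M₂ = 5, y₂ ≡ 1 (mod 4). r = 3×4×4 + 2×5×1 ≡ 18 (mod 20)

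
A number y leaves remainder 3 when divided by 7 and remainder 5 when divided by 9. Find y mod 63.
M = 7 × 9 = 63. M₁ = 9, y₁ ≡ 4 mod 7. M₂ = 7, y₂ ≡ 4 mod 9. y = 3×9×4 + 5×7×4 ≡ 59 mod 63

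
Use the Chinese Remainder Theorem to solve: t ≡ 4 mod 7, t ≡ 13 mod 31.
M = 7 × 31 = 217. M₁ = 31, y₁ ≡ 5 mod 7. M₂ = 7, y₂ ≡ 9 mod 31. t = 4×31×5 + 13×7×9 ≡ 137 mod 217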